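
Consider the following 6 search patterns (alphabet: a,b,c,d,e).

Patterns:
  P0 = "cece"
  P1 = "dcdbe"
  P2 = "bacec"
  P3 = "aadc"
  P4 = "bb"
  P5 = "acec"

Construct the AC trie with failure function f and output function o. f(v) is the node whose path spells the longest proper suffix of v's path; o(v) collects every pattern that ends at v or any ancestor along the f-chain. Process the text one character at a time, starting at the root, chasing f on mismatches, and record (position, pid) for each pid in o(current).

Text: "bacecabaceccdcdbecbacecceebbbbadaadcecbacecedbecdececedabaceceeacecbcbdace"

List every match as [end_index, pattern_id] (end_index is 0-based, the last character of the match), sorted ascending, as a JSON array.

Construct AC machine:
Trie (insert patterns):
  n0 'ε': a→15 b→10 c→1 d→5
  n1 'c': e→2
  n2 'ce': c→3
  n3 'cec': e→4
  n4 'cece': ·  ←P0
  n5 'd': c→6
  n6 'dc': d→7
  n7 'dcd': b→8
  n8 'dcdb': e→9
  n9 'dcdbe': ·  ←P1
  n10 'b': a→11 b→19
  n11 'ba': c→12
  n12 'bac': e→13
  n13 'bace': c→14
  n14 'bacec': ·  ←P2
  n15 'a': a→16 c→20
  n16 'aa': d→17
  n17 'aad': c→18
  n18 'aadc': ·  ←P3
  n19 'bb': ·  ←P4
  n20 'ac': e→21
  n21 'ace': c→22
  n22 'acec': ·  ←P5

Failure links (BFS by depth):
  fail(1) 'c': from fail(0)=0 chase 'c': 0 ⇒ 0;  out=∅∪out(0)=∅
  fail(5) 'd': from fail(0)=0 chase 'd': 0 ⇒ 0;  out=∅∪out(0)=∅
  fail(10) 'b': from fail(0)=0 chase 'b': 0 ⇒ 0;  out=∅∪out(0)=∅
  fail(15) 'a': from fail(0)=0 chase 'a': 0 ⇒ 0;  out=∅∪out(0)=∅
  fail(2) 'ce': from fail(1)=0 chase 'e': 0 ⇒ 0;  out=∅∪out(0)=∅
  fail(6) 'dc': from fail(5)=0 chase 'c': 0 ⇒ 1;  out=∅∪out(1)=∅
  fail(11) 'ba': from fail(10)=0 chase 'a': 0 ⇒ 15;  out=∅∪out(15)=∅
  fail(16) 'aa': from fail(15)=0 chase 'a': 0 ⇒ 15;  out=∅∪out(15)=∅
  fail(19) 'bb': from fail(10)=0 chase 'b': 0 ⇒ 10;  out={4}∪out(10)={4}
  fail(20) 'ac': from fail(15)=0 chase 'c': 0 ⇒ 1;  out=∅∪out(1)=∅
  fail(3) 'cec': from fail(2)=0 chase 'c': 0 ⇒ 1;  out=∅∪out(1)=∅
  fail(7) 'dcd': from fail(6)=1 chase 'd': 1→0 ⇒ 5;  out=∅∪out(5)=∅
  fail(12) 'bac': from fail(11)=15 chase 'c': 15 ⇒ 20;  out=∅∪out(20)=∅
  fail(17) 'aad': from fail(16)=15 chase 'd': 15→0 ⇒ 5;  out=∅∪out(5)=∅
  fail(21) 'ace': from fail(20)=1 chase 'e': 1 ⇒ 2;  out=∅∪out(2)=∅
  fail(4) 'cece': from fail(3)=1 chase 'e': 1 ⇒ 2;  out={0}∪out(2)={0}
  fail(8) 'dcdb': from fail(7)=5 chase 'b': 5→0 ⇒ 10;  out=∅∪out(10)=∅
  fail(13) 'bace': from fail(12)=20 chase 'e': 20 ⇒ 21;  out=∅∪out(21)=∅
  fail(18) 'aadc': from fail(17)=5 chase 'c': 5 ⇒ 6;  out={3}∪out(6)={3}
  fail(22) 'acec': from fail(21)=2 chase 'c': 2 ⇒ 3;  out={5}∪out(3)={5}
  fail(9) 'dcdbe': from fail(8)=10 chase 'e': 10→0 ⇒ 0;  out={1}∪out(0)={1}
  fail(14) 'bacec': from fail(13)=21 chase 'c': 21 ⇒ 22;  out={2}∪out(22)={2,5}

Scan:
[0] read 'b'  n0⇒n10
[1] read 'a'  n10⇒n11
[2] read 'c'  n11⇒n12
[3] read 'e'  n12⇒n13
[4] read 'c'  n13⇒n14  emit P2@[0:4],P5@[1:4]
[5] read 'a'  n14⇒n15 (fail-walked)
[6] read 'b'  n15⇒n10 (fail-walked)
[7] read 'a'  n10⇒n11
[8] read 'c'  n11⇒n12
[9] read 'e'  n12⇒n13
[10] read 'c'  n13⇒n14  emit P2@[6:10],P5@[7:10]
[11] read 'c'  n14⇒n1 (fail-walked)
[12] read 'd'  n1⇒n5 (fail-walked)
[13] read 'c'  n5⇒n6
[14] read 'd'  n6⇒n7
[15] read 'b'  n7⇒n8
[16] read 'e'  n8⇒n9  emit P1@[12:16]
[17] read 'c'  n9⇒n1 (fail-walked)
[18] read 'b'  n1⇒n10 (fail-walked)
[19] read 'a'  n10⇒n11
[20] read 'c'  n11⇒n12
[21] read 'e'  n12⇒n13
[22] read 'c'  n13⇒n14  emit P2@[18:22],P5@[19:22]
[23] read 'c'  n14⇒n1 (fail-walked)
[24] read 'e'  n1⇒n2
[25] read 'e'  n2⇒n0 (fail-walked)
[26] read 'b'  n0⇒n10
[27] read 'b'  n10⇒n19  emit P4@[26:27]
[28] read 'b'  n19⇒n19 (fail-walked)  emit P4@[27:28]
[29] read 'b'  n19⇒n19 (fail-walked)  emit P4@[28:29]
[30] read 'a'  n19⇒n11 (fail-walked)
[31] read 'd'  n11⇒n5 (fail-walked)
[32] read 'a'  n5⇒n15 (fail-walked)
[33] read 'a'  n15⇒n16
[34] read 'd'  n16⇒n17
[35] read 'c'  n17⇒n18  emit P3@[32:35]
[36] read 'e'  n18⇒n2 (fail-walked)
[37] read 'c'  n2⇒n3
[38] read 'b'  n3⇒n10 (fail-walked)
[39] read 'a'  n10⇒n11
[40] read 'c'  n11⇒n12
[41] read 'e'  n12⇒n13
[42] read 'c'  n13⇒n14  emit P2@[38:42],P5@[39:42]
[43] read 'e'  n14⇒n4 (fail-walked)  emit P0@[40:43]
[44] read 'd'  n4⇒n5 (fail-walked)
[45] read 'b'  n5⇒n10 (fail-walked)
[46] read 'e'  n10⇒n0 (fail-walked)
[47] read 'c'  n0⇒n1
[48] read 'd'  n1⇒n5 (fail-walked)
[49] read 'e'  n5⇒n0 (fail-walked)
[50] read 'c'  n0⇒n1
[51] read 'e'  n1⇒n2
[52] read 'c'  n2⇒n3
[53] read 'e'  n3⇒n4  emit P0@[50:53]
[54] read 'd'  n4⇒n5 (fail-walked)
[55] read 'a'  n5⇒n15 (fail-walked)
[56] read 'b'  n15⇒n10 (fail-walked)
[57] read 'a'  n10⇒n11
[58] read 'c'  n11⇒n12
[59] read 'e'  n12⇒n13
[60] read 'c'  n13⇒n14  emit P2@[56:60],P5@[57:60]
[61] read 'e'  n14⇒n4 (fail-walked)  emit P0@[58:61]
[62] read 'e'  n4⇒n0 (fail-walked)
[63] read 'a'  n0⇒n15
[64] read 'c'  n15⇒n20
[65] read 'e'  n20⇒n21
[66] read 'c'  n21⇒n22  emit P5@[63:66]
[67] read 'b'  n22⇒n10 (fail-walked)
[68] read 'c'  n10⇒n1 (fail-walked)
[69] read 'b'  n1⇒n10 (fail-walked)
[70] read 'd'  n10⇒n5 (fail-walked)
[71] read 'a'  n5⇒n15 (fail-walked)
[72] read 'c'  n15⇒n20
[73] read 'e'  n20⇒n21

All matches (sorted): [[4,2],[4,5],[10,2],[10,5],[16,1],[22,2],[22,5],[27,4],[28,4],[29,4],[35,3],[42,2],[42,5],[43,0],[53,0],[60,2],[60,5],[61,0],[66,5]]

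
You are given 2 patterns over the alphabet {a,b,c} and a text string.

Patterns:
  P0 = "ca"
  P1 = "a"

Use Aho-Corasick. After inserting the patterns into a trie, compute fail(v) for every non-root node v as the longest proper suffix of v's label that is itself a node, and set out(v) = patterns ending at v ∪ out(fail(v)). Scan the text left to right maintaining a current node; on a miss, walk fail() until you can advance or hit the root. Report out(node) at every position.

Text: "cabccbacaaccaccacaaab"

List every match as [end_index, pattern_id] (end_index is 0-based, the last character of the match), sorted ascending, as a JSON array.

Build:
Trie nodes:
  n0 'ε': a→3 c→1
  n1 'c': a→2
  n2 'ca': ·  ←P0
  n3 'a': ·  ←P1

BFS fail/out derivation:
  fail(1) 'c': from fail(0)=0 chase 'c': 0 ⇒ 0;  out=∅∪out(0)=∅
  fail(3) 'a': from fail(0)=0 chase 'a': 0 ⇒ 0;  out={1}∪out(0)={1}
  fail(2) 'ca': from fail(1)=0 chase 'a': 0 ⇒ 3;  out={0}∪out(3)={0,1}

Text stream:
i=0 'c': node 0→1
i=1 'a': node 1→2  emit P0@[0:1],P1@[1:1]
i=2 'b': node 2→0 ·f
i=3 'c': node 0→1
i=4 'c': node 1→1 ·f
i=5 'b': node 1→0 ·f
i=6 'a': node 0→3  emit P1@[6:6]
i=7 'c': node 3→1 ·f
i=8 'a': node 1→2  emit P0@[7:8],P1@[8:8]
i=9 'a': node 2→3 ·f  emit P1@[9:9]
i=10 'c': node 3→1 ·f
i=11 'c': node 1→1 ·f
i=12 'a': node 1→2  emit P0@[11:12],P1@[12:12]
i=13 'c': node 2→1 ·f
i=14 'c': node 1→1 ·f
i=15 'a': node 1→2  emit P0@[14:15],P1@[15:15]
i=16 'c': node 2→1 ·f
i=17 'a': node 1→2  emit P0@[16:17],P1@[17:17]
i=18 'a': node 2→3 ·f  emit P1@[18:18]
i=19 'a': node 3→3 ·f  emit P1@[19:19]
i=20 'b': node 3→0 ·f

Result: [[1,0],[1,1],[6,1],[8,0],[8,1],[9,1],[12,0],[12,1],[15,0],[15,1],[17,0],[17,1],[18,1],[19,1]]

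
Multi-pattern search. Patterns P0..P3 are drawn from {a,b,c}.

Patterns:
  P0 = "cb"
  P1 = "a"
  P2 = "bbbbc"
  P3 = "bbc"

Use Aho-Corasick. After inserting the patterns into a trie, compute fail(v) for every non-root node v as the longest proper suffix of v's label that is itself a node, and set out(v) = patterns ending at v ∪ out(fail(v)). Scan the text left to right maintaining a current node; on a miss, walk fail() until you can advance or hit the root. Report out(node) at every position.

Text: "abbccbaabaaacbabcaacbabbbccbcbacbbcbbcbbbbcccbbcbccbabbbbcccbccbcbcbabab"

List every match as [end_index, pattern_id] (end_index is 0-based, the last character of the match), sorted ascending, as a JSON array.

Build automaton:
Trie (insert patterns):
  n0 'ε': a→3 b→4 c→1
  n1 'c': b→2
  n2 'cb': ·  ←P0
  n3 'a': ·  ←P1
  n4 'b': b→5
  n5 'bb': b→6 c→9
  n6 'bbb': b→7
  n7 'bbbb': c→8
  n8 'bbbbc': ·  ←P2
  n9 'bbc': ·  ←P3

Failure links (BFS by depth):
  n1('c'): parent n0 fail=0; on 'c' 0 → fail=0;  out ∅∪∅=∅
  n3('a'): parent n0 fail=0; on 'a' 0 → fail=0;  out {1}∪∅={1}
  n4('b'): parent n0 fail=0; on 'b' 0 → fail=0;  out ∅∪∅=∅
  n2('cb'): parent n1 fail=0; on 'b' 0 → fail=4;  out {0}∪∅={0}
  n5('bb'): parent n4 fail=0; on 'b' 0 → fail=4;  out ∅∪∅=∅
  n6('bbb'): parent n5 fail=4; on 'b' 4 → fail=5;  out ∅∪∅=∅
  n9('bbc'): parent n5 fail=4; on 'c' 4→0 → fail=1;  out {3}∪∅={3}
  n7('bbbb'): parent n6 fail=5; on 'b' 5 → fail=6;  out ∅∪∅=∅
  n8('bbbbc'): parent n7 fail=6; on 'c' 6→5 → fail=9;  out {2}∪{3}={2,3}

Run:
pos 0 'a': at 3  emit P1@[0:0]
pos 1 'b': at 4 (via fail)
pos 2 'b': at 5
pos 3 'c': at 9  emit P3@[1:3]
pos 4 'c': at 1 (via fail)
pos 5 'b': at 2  emit P0@[4:5]
pos 6 'a': at 3 (via fail)  emit P1@[6:6]
pos 7 'a': at 3 (via fail)  emit P1@[7:7]
pos 8 'b': at 4 (via fail)
pos 9 'a': at 3 (via fail)  emit P1@[9:9]
pos 10 'a': at 3 (via fail)  emit P1@[10:10]
pos 11 'a': at 3 (via fail)  emit P1@[11:11]
pos 12 'c': at 1 (via fail)
pos 13 'b': at 2  emit P0@[12:13]
pos 14 'a': at 3 (via fail)  emit P1@[14:14]
pos 15 'b': at 4 (via fail)
pos 16 'c': at 1 (via fail)
pos 17 'a': at 3 (via fail)  emit P1@[17:17]
pos 18 'a': at 3 (via fail)  emit P1@[18:18]
pos 19 'c': at 1 (via fail)
pos 20 'b': at 2  emit P0@[19:20]
pos 21 'a': at 3 (via fail)  emit P1@[21:21]
pos 22 'b': at 4 (via fail)
pos 23 'b': at 5
pos 24 'b': at 6
pos 25 'c': at 9 (via fail)  emit P3@[23:25]
pos 26 'c': at 1 (via fail)
pos 27 'b': at 2  emit P0@[26:27]
pos 28 'c': at 1 (via fail)
pos 29 'b': at 2  emit P0@[28:29]
pos 30 'a': at 3 (via fail)  emit P1@[30:30]
pos 31 'c': at 1 (via fail)
pos 32 'b': at 2  emit P0@[31:32]
pos 33 'b': at 5 (via fail)
pos 34 'c': at 9  emit P3@[32:34]
pos 35 'b': at 2 (via fail)  emit P0@[34:35]
pos 36 'b': at 5 (via fail)
pos 37 'c': at 9  emit P3@[35:37]
pos 38 'b': at 2 (via fail)  emit P0@[37:38]
pos 39 'b': at 5 (via fail)
pos 40 'b': at 6
pos 41 'b': at 7
pos 42 'c': at 8  emit P2@[38:42],P3@[40:42]
pos 43 'c': at 1 (via fail)
pos 44 'c': at 1 (via fail)
pos 45 'b': at 2  emit P0@[44:45]
pos 46 'b': at 5 (via fail)
pos 47 'c': at 9  emit P3@[45:47]
pos 48 'b': at 2 (via fail)  emit P0@[47:48]
pos 49 'c': at 1 (via fail)
pos 50 'c': at 1 (via fail)
pos 51 'b': at 2  emit P0@[50:51]
pos 52 'a': at 3 (via fail)  emit P1@[52:52]
pos 53 'b': at 4 (via fail)
pos 54 'b': at 5
pos 55 'b': at 6
pos 56 'b': at 7
pos 57 'c': at 8  emit P2@[53:57],P3@[55:57]
pos 58 'c': at 1 (via fail)
pos 59 'c': at 1 (via fail)
pos 60 'b': at 2  emit P0@[59:60]
pos 61 'c': at 1 (via fail)
pos 62 'c': at 1 (via fail)
pos 63 'b': at 2  emit P0@[62:63]
pos 64 'c': at 1 (via fail)
pos 65 'b': at 2  emit P0@[64:65]
pos 66 'c': at 1 (via fail)
pos 67 'b': at 2  emit P0@[66:67]
pos 68 'a': at 3 (via fail)  emit P1@[68:68]
pos 69 'b': at 4 (via fail)
pos 70 'a': at 3 (via fail)  emit P1@[70:70]
pos 71 'b': at 4 (via fail)

Matches: [[0,1],[3,3],[5,0],[6,1],[7,1],[9,1],[10,1],[11,1],[13,0],[14,1],[17,1],[18,1],[20,0],[21,1],[25,3],[27,0],[29,0],[30,1],[32,0],[34,3],[35,0],[37,3],[38,0],[42,2],[42,3],[45,0],[47,3],[48,0],[51,0],[52,1],[57,2],[57,3],[60,0],[63,0],[65,0],[67,0],[68,1],[70,1]]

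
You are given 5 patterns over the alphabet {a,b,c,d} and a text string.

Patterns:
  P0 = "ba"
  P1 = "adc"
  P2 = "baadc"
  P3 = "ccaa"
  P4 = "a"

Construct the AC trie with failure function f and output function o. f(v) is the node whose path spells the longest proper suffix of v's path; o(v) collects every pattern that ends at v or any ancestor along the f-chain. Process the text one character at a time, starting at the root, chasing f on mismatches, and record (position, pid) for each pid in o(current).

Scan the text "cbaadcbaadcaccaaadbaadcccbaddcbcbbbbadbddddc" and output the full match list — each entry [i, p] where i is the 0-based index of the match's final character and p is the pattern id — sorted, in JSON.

Construct AC machine:
Trie nodes:
  n0 'ε': a→3 b→1 c→9
  n1 'b': a→2
  n2 'ba': a→6  ←P0
  n3 'a': d→4  ←P4
  n4 'ad': c→5
  n5 'adc': ·  ←P1
  n6 'baa': d→7
  n7 'baad': c→8
  n8 'baadc': ·  ←P2
  n9 'c': c→10
  n10 'cc': a→11
  n11 'cca': a→12
  n12 'ccaa': ·  ←P3

BFS fail/out derivation:
  fail(1) 'b': from fail(0)=0 chase 'b': 0 ⇒ 0;  out=∅∪out(0)=∅
  fail(3) 'a': from fail(0)=0 chase 'a': 0 ⇒ 0;  out={4}∪out(0)={4}
  fail(9) 'c': from fail(0)=0 chase 'c': 0 ⇒ 0;  out=∅∪out(0)=∅
  fail(2) 'ba': from fail(1)=0 chase 'a': 0 ⇒ 3;  out={0}∪out(3)={0,4}
  fail(4) 'ad': from fail(3)=0 chase 'd': 0 ⇒ 0;  out=∅∪out(0)=∅
  fail(10) 'cc': from fail(9)=0 chase 'c': 0 ⇒ 9;  out=∅∪out(9)=∅
  fail(5) 'adc': from fail(4)=0 chase 'c': 0 ⇒ 9;  out={1}∪out(9)={1}
  fail(6) 'baa': from fail(2)=3 chase 'a': 3→0 ⇒ 3;  out=∅∪out(3)={4}
  fail(11) 'cca': from fail(10)=9 chase 'a': 9→0 ⇒ 3;  out=∅∪out(3)={4}
  fail(7) 'baad': from fail(6)=3 chase 'd': 3 ⇒ 4;  out=∅∪out(4)=∅
  fail(12) 'ccaa': from fail(11)=3 chase 'a': 3→0 ⇒ 3;  out={3}∪out(3)={3,4}
  fail(8) 'baadc': from fail(7)=4 chase 'c': 4 ⇒ 5;  out={2}∪out(5)={1,2}

Text stream:
[0] read 'c'  n0⇒n9
[1] read 'b'  n9⇒n1 ·f
[2] read 'a'  n1⇒n2  → match P0@[1:2],P4@[2:2]
[3] read 'a'  n2⇒n6  → match P4@[3:3]
[4] read 'd'  n6⇒n7
[5] read 'c'  n7⇒n8  → match P1@[3:5],P2@[1:5]
[6] read 'b'  n8⇒n1 ·f
[7] read 'a'  n1⇒n2  → match P0@[6:7],P4@[7:7]
[8] read 'a'  n2⇒n6  → match P4@[8:8]
[9] read 'd'  n6⇒n7
[10] read 'c'  n7⇒n8  → match P1@[8:10],P2@[6:10]
[11] read 'a'  n8⇒n3 ·f  → match P4@[11:11]
[12] read 'c'  n3⇒n9 ·f
[13] read 'c'  n9⇒n10
[14] read 'a'  n10⇒n11  → match P4@[14:14]
[15] read 'a'  n11⇒n12  → match P3@[12:15],P4@[15:15]
[16] read 'a'  n12⇒n3 ·f  → match P4@[16:16]
[17] read 'd'  n3⇒n4
[18] read 'b'  n4⇒n1 ·f
[19] read 'a'  n1⇒n2  → match P0@[18:19],P4@[19:19]
[20] read 'a'  n2⇒n6  → match P4@[20:20]
[21] read 'd'  n6⇒n7
[22] read 'c'  n7⇒n8  → match P1@[20:22],P2@[18:22]
[23] read 'c'  n8⇒n10 ·f
[24] read 'c'  n10⇒n10 ·f
[25] read 'b'  n10⇒n1 ·f
[26] read 'a'  n1⇒n2  → match P0@[25:26],P4@[26:26]
[27] read 'd'  n2⇒n4 ·f
[28] read 'd'  n4⇒n0 ·f
[29] read 'c'  n0⇒n9
[30] read 'b'  n9⇒n1 ·f
[31] read 'c'  n1⇒n9 ·f
[32] read 'b'  n9⇒n1 ·f
[33] read 'b'  n1⇒n1 ·f
[34] read 'b'  n1⇒n1 ·f
[35] read 'b'  n1⇒n1 ·f
[36] read 'a'  n1⇒n2  → match P0@[35:36],P4@[36:36]
[37] read 'd'  n2⇒n4 ·f
[38] read 'b'  n4⇒n1 ·f
[39] read 'd'  n1⇒n0 ·f
[40] read 'd'  n0⇒n0
[41] read 'd'  n0⇒n0
[42] read 'd'  n0⇒n0
[43] read 'c'  n0⇒n9

Result: [[2,0],[2,4],[3,4],[5,1],[5,2],[7,0],[7,4],[8,4],[10,1],[10,2],[11,4],[14,4],[15,3],[15,4],[16,4],[19,0],[19,4],[20,4],[22,1],[22,2],[26,0],[26,4],[36,0],[36,4]]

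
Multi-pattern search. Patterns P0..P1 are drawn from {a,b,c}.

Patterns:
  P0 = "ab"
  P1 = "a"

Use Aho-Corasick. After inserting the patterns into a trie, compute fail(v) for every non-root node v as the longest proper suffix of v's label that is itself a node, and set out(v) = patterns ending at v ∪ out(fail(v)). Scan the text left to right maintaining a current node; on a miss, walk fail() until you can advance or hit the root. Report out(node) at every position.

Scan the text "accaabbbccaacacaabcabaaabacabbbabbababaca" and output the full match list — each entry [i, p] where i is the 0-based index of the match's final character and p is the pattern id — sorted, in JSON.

Build automaton:
Trie (insert patterns):
  0='ε' goto a→1
  1='a' goto b→2  ←P1
  2='ab' goto ·  ←P0

BFS fail/out derivation:
  fail(1) 'a': from fail(0)=0 chase 'a': 0 ⇒ 0;  out={1}∪out(0)={1}
  fail(2) 'ab': from fail(1)=0 chase 'b': 0 ⇒ 0;  out={0}∪out(0)={0}

Text stream:
pos 0 'a': at 1  emit P1@[0:0]
pos 1 'c': at 0 ·f
pos 2 'c': at 0
pos 3 'a': at 1  emit P1@[3:3]
pos 4 'a': at 1 ·f  emit P1@[4:4]
pos 5 'b': at 2  emit P0@[4:5]
pos 6 'b': at 0 ·f
pos 7 'b': at 0
pos 8 'c': at 0
pos 9 'c': at 0
pos 10 'a': at 1  emit P1@[10:10]
pos 11 'a': at 1 ·f  emit P1@[11:11]
pos 12 'c': at 0 ·f
pos 13 'a': at 1  emit P1@[13:13]
pos 14 'c': at 0 ·f
pos 15 'a': at 1  emit P1@[15:15]
pos 16 'a': at 1 ·f  emit P1@[16:16]
pos 17 'b': at 2  emit P0@[16:17]
pos 18 'c': at 0 ·f
pos 19 'a': at 1  emit P1@[19:19]
pos 20 'b': at 2  emit P0@[19:20]
pos 21 'a': at 1 ·f  emit P1@[21:21]
pos 22 'a': at 1 ·f  emit P1@[22:22]
pos 23 'a': at 1 ·f  emit P1@[23:23]
pos 24 'b': at 2  emit P0@[23:24]
pos 25 'a': at 1 ·f  emit P1@[25:25]
pos 26 'c': at 0 ·f
pos 27 'a': at 1  emit P1@[27:27]
pos 28 'b': at 2  emit P0@[27:28]
pos 29 'b': at 0 ·f
pos 30 'b': at 0
pos 31 'a': at 1  emit P1@[31:31]
pos 32 'b': at 2  emit P0@[31:32]
pos 33 'b': at 0 ·f
pos 34 'a': at 1  emit P1@[34:34]
pos 35 'b': at 2  emit P0@[34:35]
pos 36 'a': at 1 ·f  emit P1@[36:36]
pos 37 'b': at 2  emit P0@[36:37]
pos 38 'a': at 1 ·f  emit P1@[38:38]
pos 39 'c': at 0 ·f
pos 40 'a': at 1  emit P1@[40:40]

All matches (sorted): [[0,1],[3,1],[4,1],[5,0],[10,1],[11,1],[13,1],[15,1],[16,1],[17,0],[19,1],[20,0],[21,1],[22,1],[23,1],[24,0],[25,1],[27,1],[28,0],[31,1],[32,0],[34,1],[35,0],[36,1],[37,0],[38,1],[40,1]]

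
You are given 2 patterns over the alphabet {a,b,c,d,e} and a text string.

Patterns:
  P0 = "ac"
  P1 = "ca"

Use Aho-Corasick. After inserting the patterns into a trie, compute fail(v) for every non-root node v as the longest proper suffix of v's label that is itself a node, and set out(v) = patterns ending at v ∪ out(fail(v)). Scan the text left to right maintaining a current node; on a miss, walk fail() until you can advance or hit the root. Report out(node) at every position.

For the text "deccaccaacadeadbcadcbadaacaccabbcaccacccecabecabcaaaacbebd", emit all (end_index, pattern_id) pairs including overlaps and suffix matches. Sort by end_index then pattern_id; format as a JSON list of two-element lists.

Construct AC machine:
Trie (insert patterns):
  n0 'ε': a→1 c→3
  n1 'a': c→2
  n2 'ac': ·  [P0 ends]
  n3 'c': a→4
  n4 'ca': ·  [P1 ends]

Failure links (BFS by depth):
  fail(1) 'a': from fail(0)=0 chase 'a': 0 ⇒ 0;  out=∅∪out(0)=∅
  fail(3) 'c': from fail(0)=0 chase 'c': 0 ⇒ 0;  out=∅∪out(0)=∅
  fail(2) 'ac': from fail(1)=0 chase 'c': 0 ⇒ 3;  out={0}∪out(3)={0}
  fail(4) 'ca': from fail(3)=0 chase 'a': 0 ⇒ 1;  out={1}∪out(1)={1}

Scan:
i=0 'd': node 0→0
i=1 'e': node 0→0
i=2 'c': node 0→3
i=3 'c': node 3→3 ·f
i=4 'a': node 3→4  ** P1@[3:4]
i=5 'c': node 4→2 ·f  ** P0@[4:5]
i=6 'c': node 2→3 ·f
i=7 'a': node 3→4  ** P1@[6:7]
i=8 'a': node 4→1 ·f
i=9 'c': node 1→2  ** P0@[8:9]
i=10 'a': node 2→4 ·f  ** P1@[9:10]
i=11 'd': node 4→0 ·f
i=12 'e': node 0→0
i=13 'a': node 0→1
i=14 'd': node 1→0 ·f
i=15 'b': node 0→0
i=16 'c': node 0→3
i=17 'a': node 3→4  ** P1@[16:17]
i=18 'd': node 4→0 ·f
i=19 'c': node 0→3
i=20 'b': node 3→0 ·f
i=21 'a': node 0→1
i=22 'd': node 1→0 ·f
i=23 'a': node 0→1
i=24 'a': node 1→1 ·f
i=25 'c': node 1→2  ** P0@[24:25]
i=26 'a': node 2→4 ·f  ** P1@[25:26]
i=27 'c': node 4→2 ·f  ** P0@[26:27]
i=28 'c': node 2→3 ·f
i=29 'a': node 3→4  ** P1@[28:29]
i=30 'b': node 4→0 ·f
i=31 'b': node 0→0
i=32 'c': node 0→3
i=33 'a': node 3→4  ** P1@[32:33]
i=34 'c': node 4→2 ·f  ** P0@[33:34]
i=35 'c': node 2→3 ·f
i=36 'a': node 3→4  ** P1@[35:36]
i=37 'c': node 4→2 ·f  ** P0@[36:37]
i=38 'c': node 2→3 ·f
i=39 'c': node 3→3 ·f
i=40 'e': node 3→0 ·f
i=41 'c': node 0→3
i=42 'a': node 3→4  ** P1@[41:42]
i=43 'b': node 4→0 ·f
i=44 'e': node 0→0
i=45 'c': node 0→3
i=46 'a': node 3→4  ** P1@[45:46]
i=47 'b': node 4→0 ·f
i=48 'c': node 0→3
i=49 'a': node 3→4  ** P1@[48:49]
i=50 'a': node 4→1 ·f
i=51 'a': node 1→1 ·f
i=52 'a': node 1→1 ·f
i=53 'c': node 1→2  ** P0@[52:53]
i=54 'b': node 2→0 ·f
i=55 'e': node 0→0
i=56 'b': node 0→0
i=57 'd': node 0→0

Matches: [[4,1],[5,0],[7,1],[9,0],[10,1],[17,1],[25,0],[26,1],[27,0],[29,1],[33,1],[34,0],[36,1],[37,0],[42,1],[46,1],[49,1],[53,0]]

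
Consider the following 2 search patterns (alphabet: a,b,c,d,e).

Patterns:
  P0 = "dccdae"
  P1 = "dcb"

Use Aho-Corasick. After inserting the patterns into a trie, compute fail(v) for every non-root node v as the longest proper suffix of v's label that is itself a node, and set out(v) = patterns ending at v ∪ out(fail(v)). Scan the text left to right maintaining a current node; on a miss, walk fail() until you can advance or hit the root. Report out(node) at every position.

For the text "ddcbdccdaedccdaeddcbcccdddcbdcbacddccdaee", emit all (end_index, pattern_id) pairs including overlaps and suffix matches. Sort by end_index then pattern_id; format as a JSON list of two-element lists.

Build:
Trie nodes:
  0='ε' goto d→1
  1='d' goto c→2
  2='dc' goto b→7 c→3
  3='dcc' goto d→4
  4='dccd' goto a→5
  5='dccda' goto e→6
  6='dccdae' goto ·  ←P0
  7='dcb' goto ·  ←P1

BFS fail/out derivation:
  n1('d'): parent n0 fail=0; on 'd' 0 → fail=0;  out ∅∪∅=∅
  n2('dc'): parent n1 fail=0; on 'c' 0 → fail=0;  out ∅∪∅=∅
  n3('dcc'): parent n2 fail=0; on 'c' 0 → fail=0;  out ∅∪∅=∅
  n7('dcb'): parent n2 fail=0; on 'b' 0 → fail=0;  out {1}∪∅={1}
  n4('dccd'): parent n3 fail=0; on 'd' 0 → fail=1;  out ∅∪∅=∅
  n5('dccda'): parent n4 fail=1; on 'a' 1→0 → fail=0;  out ∅∪∅=∅
  n6('dccdae'): parent n5 fail=0; on 'e' 0 → fail=0;  out {0}∪∅={0}

Run:
[0] read 'd'  n0⇒n1
[1] read 'd'  n1⇒n1 ·f
[2] read 'c'  n1⇒n2
[3] read 'b'  n2⇒n7  ** P1@[1:3]
[4] read 'd'  n7⇒n1 ·f
[5] read 'c'  n1⇒n2
[6] read 'c'  n2⇒n3
[7] read 'd'  n3⇒n4
[8] read 'a'  n4⇒n5
[9] read 'e'  n5⇒n6  ** P0@[4:9]
[10] read 'd'  n6⇒n1 ·f
[11] read 'c'  n1⇒n2
[12] read 'c'  n2⇒n3
[13] read 'd'  n3⇒n4
[14] read 'a'  n4⇒n5
[15] read 'e'  n5⇒n6  ** P0@[10:15]
[16] read 'd'  n6⇒n1 ·f
[17] read 'd'  n1⇒n1 ·f
[18] read 'c'  n1⇒n2
[19] read 'b'  n2⇒n7  ** P1@[17:19]
[20] read 'c'  n7⇒n0 ·f
[21] read 'c'  n0⇒n0
[22] read 'c'  n0⇒n0
[23] read 'd'  n0⇒n1
[24] read 'd'  n1⇒n1 ·f
[25] read 'd'  n1⇒n1 ·f
[26] read 'c'  n1⇒n2
[27] read 'b'  n2⇒n7  ** P1@[25:27]
[28] read 'd'  n7⇒n1 ·f
[29] read 'c'  n1⇒n2
[30] read 'b'  n2⇒n7  ** P1@[28:30]
[31] read 'a'  n7⇒n0 ·f
[32] read 'c'  n0⇒n0
[33] read 'd'  n0⇒n1
[34] read 'd'  n1⇒n1 ·f
[35] read 'c'  n1⇒n2
[36] read 'c'  n2⇒n3
[37] read 'd'  n3⇒n4
[38] read 'a'  n4⇒n5
[39] read 'e'  n5⇒n6  ** P0@[34:39]
[40] read 'e'  n6⇒n0 ·f

Result: [[3,1],[9,0],[15,0],[19,1],[27,1],[30,1],[39,0]]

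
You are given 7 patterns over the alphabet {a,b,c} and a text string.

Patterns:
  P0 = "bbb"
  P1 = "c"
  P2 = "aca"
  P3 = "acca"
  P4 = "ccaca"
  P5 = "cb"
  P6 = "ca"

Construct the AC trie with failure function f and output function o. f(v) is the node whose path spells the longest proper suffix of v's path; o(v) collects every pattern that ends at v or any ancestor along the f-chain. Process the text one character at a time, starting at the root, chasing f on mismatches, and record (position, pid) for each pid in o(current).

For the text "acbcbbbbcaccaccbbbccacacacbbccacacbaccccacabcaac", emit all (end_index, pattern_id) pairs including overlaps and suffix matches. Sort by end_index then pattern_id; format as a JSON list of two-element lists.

Build automaton:
Trie (insert patterns):
  n0 'ε': a→5 b→1 c→4
  n1 'b': b→2
  n2 'bb': b→3
  n3 'bbb': ·  [P0 ends]
  n4 'c': a→15 b→14 c→10  [P1 ends]
  n5 'a': c→6
  n6 'ac': a→7 c→8
  n7 'aca': ·  [P2 ends]
  n8 'acc': a→9
  n9 'acca': ·  [P3 ends]
  n10 'cc': a→11
  n11 'cca': c→12
  n12 'ccac': a→13
  n13 'ccaca': ·  [P4 ends]
  n14 'cb': ·  [P5 ends]
  n15 'ca': ·  [P6 ends]

Failure links (BFS by depth):
  fail(1) 'b': from fail(0)=0 chase 'b': 0 ⇒ 0;  out=∅∪out(0)=∅
  fail(4) 'c': from fail(0)=0 chase 'c': 0 ⇒ 0;  out={1}∪out(0)={1}
  fail(5) 'a': from fail(0)=0 chase 'a': 0 ⇒ 0;  out=∅∪out(0)=∅
  fail(2) 'bb': from fail(1)=0 chase 'b': 0 ⇒ 1;  out=∅∪out(1)=∅
  fail(6) 'ac': from fail(5)=0 chase 'c': 0 ⇒ 4;  out=∅∪out(4)={1}
  fail(10) 'cc': from fail(4)=0 chase 'c': 0 ⇒ 4;  out=∅∪out(4)={1}
  fail(14) 'cb': from fail(4)=0 chase 'b': 0 ⇒ 1;  out={5}∪out(1)={5}
  fail(15) 'ca': from fail(4)=0 chase 'a': 0 ⇒ 5;  out={6}∪out(5)={6}
  fail(3) 'bbb': from fail(2)=1 chase 'b': 1 ⇒ 2;  out={0}∪out(2)={0}
  fail(7) 'aca': from fail(6)=4 chase 'a': 4 ⇒ 15;  out={2}∪out(15)={2,6}
  fail(8) 'acc': from fail(6)=4 chase 'c': 4 ⇒ 10;  out=∅∪out(10)={1}
  fail(11) 'cca': from fail(10)=4 chase 'a': 4 ⇒ 15;  out=∅∪out(15)={6}
  fail(9) 'acca': from fail(8)=10 chase 'a': 10 ⇒ 11;  out={3}∪out(11)={3,6}
  fail(12) 'ccac': from fail(11)=15 chase 'c': 15→5 ⇒ 6;  out=∅∪out(6)={1}
  fail(13) 'ccaca': from fail(12)=6 chase 'a': 6 ⇒ 7;  out={4}∪out(7)={2,4,6}

Text stream:
pos 0 'a': at 5
pos 1 'c': at 6  ** P1@[1:1]
pos 2 'b': at 14 (via fail)  ** P5@[1:2]
pos 3 'c': at 4 (via fail)  ** P1@[3:3]
pos 4 'b': at 14  ** P5@[3:4]
pos 5 'b': at 2 (via fail)
pos 6 'b': at 3  ** P0@[4:6]
pos 7 'b': at 3 (via fail)  ** P0@[5:7]
pos 8 'c': at 4 (via fail)  ** P1@[8:8]
pos 9 'a': at 15  ** P6@[8:9]
pos 10 'c': at 6 (via fail)  ** P1@[10:10]
pos 11 'c': at 8  ** P1@[11:11]
pos 12 'a': at 9  ** P3@[9:12],P6@[11:12]
pos 13 'c': at 12 (via fail)  ** P1@[13:13]
pos 14 'c': at 8 (via fail)  ** P1@[14:14]
pos 15 'b': at 14 (via fail)  ** P5@[14:15]
pos 16 'b': at 2 (via fail)
pos 17 'b': at 3  ** P0@[15:17]
pos 18 'c': at 4 (via fail)  ** P1@[18:18]
pos 19 'c': at 10  ** P1@[19:19]
pos 20 'a': at 11  ** P6@[19:20]
pos 21 'c': at 12  ** P1@[21:21]
pos 22 'a': at 13  ** P2@[20:22],P4@[18:22],P6@[21:22]
pos 23 'c': at 6 (via fail)  ** P1@[23:23]
pos 24 'a': at 7  ** P2@[22:24],P6@[23:24]
pos 25 'c': at 6 (via fail)  ** P1@[25:25]
pos 26 'b': at 14 (via fail)  ** P5@[25:26]
pos 27 'b': at 2 (via fail)
pos 28 'c': at 4 (via fail)  ** P1@[28:28]
pos 29 'c': at 10  ** P1@[29:29]
pos 30 'a': at 11  ** P6@[29:30]
pos 31 'c': at 12  ** P1@[31:31]
pos 32 'a': at 13  ** P2@[30:32],P4@[28:32],P6@[31:32]
pos 33 'c': at 6 (via fail)  ** P1@[33:33]
pos 34 'b': at 14 (via fail)  ** P5@[33:34]
pos 35 'a': at 5 (via fail)
pos 36 'c': at 6  ** P1@[36:36]
pos 37 'c': at 8  ** P1@[37:37]
pos 38 'c': at 10 (via fail)  ** P1@[38:38]
pos 39 'c': at 10 (via fail)  ** P1@[39:39]
pos 40 'a': at 11  ** P6@[39:40]
pos 41 'c': at 12  ** P1@[41:41]
pos 42 'a': at 13  ** P2@[40:42],P4@[38:42],P6@[41:42]
pos 43 'b': at 1 (via fail)
pos 44 'c': at 4 (via fail)  ** P1@[44:44]
pos 45 'a': at 15  ** P6@[44:45]
pos 46 'a': at 5 (via fail)
pos 47 'c': at 6  ** P1@[47:47]

All matches (sorted): [[1,1],[2,5],[3,1],[4,5],[6,0],[7,0],[8,1],[9,6],[10,1],[11,1],[12,3],[12,6],[13,1],[14,1],[15,5],[17,0],[18,1],[19,1],[20,6],[21,1],[22,2],[22,4],[22,6],[23,1],[24,2],[24,6],[25,1],[26,5],[28,1],[29,1],[30,6],[31,1],[32,2],[32,4],[32,6],[33,1],[34,5],[36,1],[37,1],[38,1],[39,1],[40,6],[41,1],[42,2],[42,4],[42,6],[44,1],[45,6],[47,1]]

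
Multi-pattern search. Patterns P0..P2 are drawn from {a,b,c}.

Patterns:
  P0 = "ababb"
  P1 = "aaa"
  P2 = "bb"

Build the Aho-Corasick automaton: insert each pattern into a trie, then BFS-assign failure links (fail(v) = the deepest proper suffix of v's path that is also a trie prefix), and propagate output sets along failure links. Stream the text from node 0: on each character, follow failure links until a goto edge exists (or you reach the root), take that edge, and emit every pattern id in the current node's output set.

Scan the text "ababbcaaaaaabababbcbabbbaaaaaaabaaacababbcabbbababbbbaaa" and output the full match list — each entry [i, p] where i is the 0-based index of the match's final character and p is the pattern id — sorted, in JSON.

Build automaton:
Trie nodes:
  n0 'ε': a→1 b→8
  n1 'a': a→6 b→2
  n2 'ab': a→3
  n3 'aba': b→4
  n4 'abab': b→5
  n5 'ababb': ·  [P0 ends]
  n6 'aa': a→7
  n7 'aaa': ·  [P1 ends]
  n8 'b': b→9
  n9 'bb': ·  [P2 ends]

Failure links (BFS by depth):
  n1('a'): parent n0 fail=0; on 'a' 0 → fail=0;  out ∅∪∅=∅
  n8('b'): parent n0 fail=0; on 'b' 0 → fail=0;  out ∅∪∅=∅
  n2('ab'): parent n1 fail=0; on 'b' 0 → fail=8;  out ∅∪∅=∅
  n6('aa'): parent n1 fail=0; on 'a' 0 → fail=1;  out ∅∪∅=∅
  n9('bb'): parent n8 fail=0; on 'b' 0 → fail=8;  out {2}∪∅={2}
  n3('aba'): parent n2 fail=8; on 'a' 8→0 → fail=1;  out ∅∪∅=∅
  n7('aaa'): parent n6 fail=1; on 'a' 1 → fail=6;  out {1}∪∅={1}
  n4('abab'): parent n3 fail=1; on 'b' 1 → fail=2;  out ∅∪∅=∅
  n5('ababb'): parent n4 fail=2; on 'b' 2→8 → fail=9;  out {0}∪{2}={0,2}

Text stream:
[0] read 'a'  n0⇒n1
[1] read 'b'  n1⇒n2
[2] read 'a'  n2⇒n3
[3] read 'b'  n3⇒n4
[4] read 'b'  n4⇒n5  ** P0@[0:4],P2@[3:4]
[5] read 'c'  n5⇒n0 (fail-walked)
[6] read 'a'  n0⇒n1
[7] read 'a'  n1⇒n6
[8] read 'a'  n6⇒n7  ** P1@[6:8]
[9] read 'a'  n7⇒n7 (fail-walked)  ** P1@[7:9]
[10] read 'a'  n7⇒n7 (fail-walked)  ** P1@[8:10]
[11] read 'a'  n7⇒n7 (fail-walked)  ** P1@[9:11]
[12] read 'b'  n7⇒n2 (fail-walked)
[13] read 'a'  n2⇒n3
[14] read 'b'  n3⇒n4
[15] read 'a'  n4⇒n3 (fail-walked)
[16] read 'b'  n3⇒n4
[17] read 'b'  n4⇒n5  ** P0@[13:17],P2@[16:17]
[18] read 'c'  n5⇒n0 (fail-walked)
[19] read 'b'  n0⇒n8
[20] read 'a'  n8⇒n1 (fail-walked)
[21] read 'b'  n1⇒n2
[22] read 'b'  n2⇒n9 (fail-walked)  ** P2@[21:22]
[23] read 'b'  n9⇒n9 (fail-walked)  ** P2@[22:23]
[24] read 'a'  n9⇒n1 (fail-walked)
[25] read 'a'  n1⇒n6
[26] read 'a'  n6⇒n7  ** P1@[24:26]
[27] read 'a'  n7⇒n7 (fail-walked)  ** P1@[25:27]
[28] read 'a'  n7⇒n7 (fail-walked)  ** P1@[26:28]
[29] read 'a'  n7⇒n7 (fail-walked)  ** P1@[27:29]
[30] read 'a'  n7⇒n7 (fail-walked)  ** P1@[28:30]
[31] read 'b'  n7⇒n2 (fail-walked)
[32] read 'a'  n2⇒n3
[33] read 'a'  n3⇒n6 (fail-walked)
[34] read 'a'  n6⇒n7  ** P1@[32:34]
[35] read 'c'  n7⇒n0 (fail-walked)
[36] read 'a'  n0⇒n1
[37] read 'b'  n1⇒n2
[38] read 'a'  n2⇒n3
[39] read 'b'  n3⇒n4
[40] read 'b'  n4⇒n5  ** P0@[36:40],P2@[39:40]
[41] read 'c'  n5⇒n0 (fail-walked)
[42] read 'a'  n0⇒n1
[43] read 'b'  n1⇒n2
[44] read 'b'  n2⇒n9 (fail-walked)  ** P2@[43:44]
[45] read 'b'  n9⇒n9 (fail-walked)  ** P2@[44:45]
[46] read 'a'  n9⇒n1 (fail-walked)
[47] read 'b'  n1⇒n2
[48] read 'a'  n2⇒n3
[49] read 'b'  n3⇒n4
[50] read 'b'  n4⇒n5  ** P0@[46:50],P2@[49:50]
[51] read 'b'  n5⇒n9 (fail-walked)  ** P2@[50:51]
[52] read 'b'  n9⇒n9 (fail-walked)  ** P2@[51:52]
[53] read 'a'  n9⇒n1 (fail-walked)
[54] read 'a'  n1⇒n6
[55] read 'a'  n6⇒n7  ** P1@[53:55]

All matches (sorted): [[4,0],[4,2],[8,1],[9,1],[10,1],[11,1],[17,0],[17,2],[22,2],[23,2],[26,1],[27,1],[28,1],[29,1],[30,1],[34,1],[40,0],[40,2],[44,2],[45,2],[50,0],[50,2],[51,2],[52,2],[55,1]]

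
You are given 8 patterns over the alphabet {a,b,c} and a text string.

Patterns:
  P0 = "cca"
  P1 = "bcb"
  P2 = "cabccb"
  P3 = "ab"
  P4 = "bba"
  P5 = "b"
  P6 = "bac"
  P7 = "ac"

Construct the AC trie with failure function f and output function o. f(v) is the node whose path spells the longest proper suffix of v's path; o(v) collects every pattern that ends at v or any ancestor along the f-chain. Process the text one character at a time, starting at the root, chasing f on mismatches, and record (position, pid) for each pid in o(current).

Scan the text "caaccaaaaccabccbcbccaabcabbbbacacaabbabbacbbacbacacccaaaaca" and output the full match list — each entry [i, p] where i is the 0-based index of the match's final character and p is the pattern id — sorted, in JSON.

Build automaton:
Trie (insert patterns):
  n0 'ε': a→12 b→4 c→1
  n1 'c': a→7 c→2
  n2 'cc': a→3
  n3 'cca': ·  ←P0
  n4 'b': a→16 b→14 c→5  ←P5
  n5 'bc': b→6
  n6 'bcb': ·  ←P1
  n7 'ca': b→8
  n8 'cab': c→9
  n9 'cabc': c→10
  n10 'cabcc': b→11
  n11 'cabccb': ·  ←P2
  n12 'a': b→13 c→18
  n13 'ab': ·  ←P3
  n14 'bb': a→15
  n15 'bba': ·  ←P4
  n16 'ba': c→17
  n17 'bac': ·  ←P6
  n18 'ac': ·  ←P7

Failure links (BFS by depth):
  n1('c'): parent n0 fail=0; on 'c' 0 → fail=0;  out ∅∪∅=∅
  n4('b'): parent n0 fail=0; on 'b' 0 → fail=0;  out {5}∪∅={5}
  n12('a'): parent n0 fail=0; on 'a' 0 → fail=0;  out ∅∪∅=∅
  n2('cc'): parent n1 fail=0; on 'c' 0 → fail=1;  out ∅∪∅=∅
  n5('bc'): parent n4 fail=0; on 'c' 0 → fail=1;  out ∅∪∅=∅
  n7('ca'): parent n1 fail=0; on 'a' 0 → fail=12;  out ∅∪∅=∅
  n13('ab'): parent n12 fail=0; on 'b' 0 → fail=4;  out {3}∪{5}={3,5}
  n14('bb'): parent n4 fail=0; on 'b' 0 → fail=4;  out ∅∪{5}={5}
  n16('ba'): parent n4 fail=0; on 'a' 0 → fail=12;  out ∅∪∅=∅
  n18('ac'): parent n12 fail=0; on 'c' 0 → fail=1;  out {7}∪∅={7}
  n3('cca'): parent n2 fail=1; on 'a' 1 → fail=7;  out {0}∪∅={0}
  n6('bcb'): parent n5 fail=1; on 'b' 1→0 → fail=4;  out {1}∪{5}={1,5}
  n8('cab'): parent n7 fail=12; on 'b' 12 → fail=13;  out ∅∪{3,5}={3,5}
  n15('bba'): parent n14 fail=4; on 'a' 4 → fail=16;  out {4}∪∅={4}
  n17('bac'): parent n16 fail=12; on 'c' 12 → fail=18;  out {6}∪{7}={6,7}
  n9('cabc'): parent n8 fail=13; on 'c' 13→4 → fail=5;  out ∅∪∅=∅
  n10('cabcc'): parent n9 fail=5; on 'c' 5→1 → fail=2;  out ∅∪∅=∅
  n11('cabccb'): parent n10 fail=2; on 'b' 2→1→0 → fail=4;  out {2}∪{5}={2,5}

Text stream:
[0] read 'c'  n0⇒n1
[1] read 'a'  n1⇒n7
[2] read 'a'  n7⇒n12 ·f
[3] read 'c'  n12⇒n18  → match P7@[2:3]
[4] read 'c'  n18⇒n2 ·f
[5] read 'a'  n2⇒n3  → match P0@[3:5]
[6] read 'a'  n3⇒n12 ·f
[7] read 'a'  n12⇒n12 ·f
[8] read 'a'  n12⇒n12 ·f
[9] read 'c'  n12⇒n18  → match P7@[8:9]
[10] read 'c'  n18⇒n2 ·f
[11] read 'a'  n2⇒n3  → match P0@[9:11]
[12] read 'b'  n3⇒n8 ·f  → match P3@[11:12],P5@[12:12]
[13] read 'c'  n8⇒n9
[14] read 'c'  n9⇒n10
[15] read 'b'  n10⇒n11  → match P2@[10:15],P5@[15:15]
[16] read 'c'  n11⇒n5 ·f
[17] read 'b'  n5⇒n6  → match P1@[15:17],P5@[17:17]
[18] read 'c'  n6⇒n5 ·f
[19] read 'c'  n5⇒n2 ·f
[20] read 'a'  n2⇒n3  → match P0@[18:20]
[21] read 'a'  n3⇒n12 ·f
[22] read 'b'  n12⇒n13  → match P3@[21:22],P5@[22:22]
[23] read 'c'  n13⇒n5 ·f
[24] read 'a'  n5⇒n7 ·f
[25] read 'b'  n7⇒n8  → match P3@[24:25],P5@[25:25]
[26] read 'b'  n8⇒n14 ·f  → match P5@[26:26]
[27] read 'b'  n14⇒n14 ·f  → match P5@[27:27]
[28] read 'b'  n14⇒n14 ·f  → match P5@[28:28]
[29] read 'a'  n14⇒n15  → match P4@[27:29]
[30] read 'c'  n15⇒n17 ·f  → match P6@[28:30],P7@[29:30]
[31] read 'a'  n17⇒n7 ·f
[32] read 'c'  n7⇒n18 ·f  → match P7@[31:32]
[33] read 'a'  n18⇒n7 ·f
[34] read 'a'  n7⇒n12 ·f
[35] read 'b'  n12⇒n13  → match P3@[34:35],P5@[35:35]
[36] read 'b'  n13⇒n14 ·f  → match P5@[36:36]
[37] read 'a'  n14⇒n15  → match P4@[35:37]
[38] read 'b'  n15⇒n13 ·f  → match P3@[37:38],P5@[38:38]
[39] read 'b'  n13⇒n14 ·f  → match P5@[39:39]
[40] read 'a'  n14⇒n15  → match P4@[38:40]
[41] read 'c'  n15⇒n17 ·f  → match P6@[39:41],P7@[40:41]
[42] read 'b'  n17⇒n4 ·f  → match P5@[42:42]
[43] read 'b'  n4⇒n14  → match P5@[43:43]
[44] read 'a'  n14⇒n15  → match P4@[42:44]
[45] read 'c'  n15⇒n17 ·f  → match P6@[43:45],P7@[44:45]
[46] read 'b'  n17⇒n4 ·f  → match P5@[46:46]
[47] read 'a'  n4⇒n16
[48] read 'c'  n16⇒n17  → match P6@[46:48],P7@[47:48]
[49] read 'a'  n17⇒n7 ·f
[50] read 'c'  n7⇒n18 ·f  → match P7@[49:50]
[51] read 'c'  n18⇒n2 ·f
[52] read 'c'  n2⇒n2 ·f
[53] read 'a'  n2⇒n3  → match P0@[51:53]
[54] read 'a'  n3⇒n12 ·f
[55] read 'a'  n12⇒n12 ·f
[56] read 'a'  n12⇒n12 ·f
[57] read 'c'  n12⇒n18  → match P7@[56:57]
[58] read 'a'  n18⇒n7 ·f

All matches (sorted): [[3,7],[5,0],[9,7],[11,0],[12,3],[12,5],[15,2],[15,5],[17,1],[17,5],[20,0],[22,3],[22,5],[25,3],[25,5],[26,5],[27,5],[28,5],[29,4],[30,6],[30,7],[32,7],[35,3],[35,5],[36,5],[37,4],[38,3],[38,5],[39,5],[40,4],[41,6],[41,7],[42,5],[43,5],[44,4],[45,6],[45,7],[46,5],[48,6],[48,7],[50,7],[53,0],[57,7]]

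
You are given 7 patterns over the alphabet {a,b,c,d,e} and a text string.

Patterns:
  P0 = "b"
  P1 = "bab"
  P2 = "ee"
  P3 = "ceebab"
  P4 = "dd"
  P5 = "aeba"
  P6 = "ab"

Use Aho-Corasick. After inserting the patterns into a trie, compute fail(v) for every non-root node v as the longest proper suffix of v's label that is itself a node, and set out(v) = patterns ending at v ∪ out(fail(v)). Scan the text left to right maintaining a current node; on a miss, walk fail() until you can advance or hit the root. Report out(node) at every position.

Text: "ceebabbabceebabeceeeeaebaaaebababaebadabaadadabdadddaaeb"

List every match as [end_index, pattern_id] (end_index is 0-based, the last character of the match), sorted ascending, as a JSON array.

Build automaton:
Trie nodes:
  0='ε' goto a→14 b→1 c→6 d→12 e→4
  1='b' goto a→2  [P0 ends]
  2='ba' goto b→3
  3='bab' goto ·  [P1 ends]
  4='e' goto e→5
  5='ee' goto ·  [P2 ends]
  6='c' goto e→7
  7='ce' goto e→8
  8='cee' goto b→9
  9='ceeb' goto a→10
  10='ceeba' goto b→11
  11='ceebab' goto ·  [P3 ends]
  12='d' goto d→13
  13='dd' goto ·  [P4 ends]
  14='a' goto b→18 e→15
  15='ae' goto b→16
  16='aeb' goto a→17
  17='aeba' goto ·  [P5 ends]
  18='ab' goto ·  [P6 ends]

BFS fail/out derivation:
  n1('b'): parent n0 fail=0; on 'b' 0 → fail=0;  out {0}∪∅={0}
  n4('e'): parent n0 fail=0; on 'e' 0 → fail=0;  out ∅∪∅=∅
  n6('c'): parent n0 fail=0; on 'c' 0 → fail=0;  out ∅∪∅=∅
  n12('d'): parent n0 fail=0; on 'd' 0 → fail=0;  out ∅∪∅=∅
  n14('a'): parent n0 fail=0; on 'a' 0 → fail=0;  out ∅∪∅=∅
  n2('ba'): parent n1 fail=0; on 'a' 0 → fail=14;  out ∅∪∅=∅
  n5('ee'): parent n4 fail=0; on 'e' 0 → fail=4;  out {2}∪∅={2}
  n7('ce'): parent n6 fail=0; on 'e' 0 → fail=4;  out ∅∪∅=∅
  n13('dd'): parent n12 fail=0; on 'd' 0 → fail=12;  out {4}∪∅={4}
  n15('ae'): parent n14 fail=0; on 'e' 0 → fail=4;  out ∅∪∅=∅
  n18('ab'): parent n14 fail=0; on 'b' 0 → fail=1;  out {6}∪{0}={0,6}
  n3('bab'): parent n2 fail=14; on 'b' 14 → fail=18;  out {1}∪{0,6}={0,1,6}
  n8('cee'): parent n7 fail=4; on 'e' 4 → fail=5;  out ∅∪{2}={2}
  n16('aeb'): parent n15 fail=4; on 'b' 4→0 → fail=1;  out ∅∪{0}={0}
  n9('ceeb'): parent n8 fail=5; on 'b' 5→4→0 → fail=1;  out ∅∪{0}={0}
  n17('aeba'): parent n16 fail=1; on 'a' 1 → fail=2;  out {5}∪∅={5}
  n10('ceeba'): parent n9 fail=1; on 'a' 1 → fail=2;  out ∅∪∅=∅
  n11('ceebab'): parent n10 fail=2; on 'b' 2 → fail=3;  out {3}∪{0,1,6}={0,1,3,6}

Run:
pos 0 'c': at 6
pos 1 'e': at 7
pos 2 'e': at 8  ** P2@[1:2]
pos 3 'b': at 9  ** P0@[3:3]
pos 4 'a': at 10
pos 5 'b': at 11  ** P0@[5:5],P1@[3:5],P3@[0:5],P6@[4:5]
pos 6 'b': at 1 (fail-walked)  ** P0@[6:6]
pos 7 'a': at 2
pos 8 'b': at 3  ** P0@[8:8],P1@[6:8],P6@[7:8]
pos 9 'c': at 6 (fail-walked)
pos 10 'e': at 7
pos 11 'e': at 8  ** P2@[10:11]
pos 12 'b': at 9  ** P0@[12:12]
pos 13 'a': at 10
pos 14 'b': at 11  ** P0@[14:14],P1@[12:14],P3@[9:14],P6@[13:14]
pos 15 'e': at 4 (fail-walked)
pos 16 'c': at 6 (fail-walked)
pos 17 'e': at 7
pos 18 'e': at 8  ** P2@[17:18]
pos 19 'e': at 5 (fail-walked)  ** P2@[18:19]
pos 20 'e': at 5 (fail-walked)  ** P2@[19:20]
pos 21 'a': at 14 (fail-walked)
pos 22 'e': at 15
pos 23 'b': at 16  ** P0@[23:23]
pos 24 'a': at 17  ** P5@[21:24]
pos 25 'a': at 14 (fail-walked)
pos 26 'a': at 14 (fail-walked)
pos 27 'e': at 15
pos 28 'b': at 16  ** P0@[28:28]
pos 29 'a': at 17  ** P5@[26:29]
pos 30 'b': at 3 (fail-walked)  ** P0@[30:30],P1@[28:30],P6@[29:30]
pos 31 'a': at 2 (fail-walked)
pos 32 'b': at 3  ** P0@[32:32],P1@[30:32],P6@[31:32]
pos 33 'a': at 2 (fail-walked)
pos 34 'e': at 15 (fail-walked)
pos 35 'b': at 16  ** P0@[35:35]
pos 36 'a': at 17  ** P5@[33:36]
pos 37 'd': at 12 (fail-walked)
pos 38 'a': at 14 (fail-walked)
pos 39 'b': at 18  ** P0@[39:39],P6@[38:39]
pos 40 'a': at 2 (fail-walked)
pos 41 'a': at 14 (fail-walked)
pos 42 'd': at 12 (fail-walked)
pos 43 'a': at 14 (fail-walked)
pos 44 'd': at 12 (fail-walked)
pos 45 'a': at 14 (fail-walked)
pos 46 'b': at 18  ** P0@[46:46],P6@[45:46]
pos 47 'd': at 12 (fail-walked)
pos 48 'a': at 14 (fail-walked)
pos 49 'd': at 12 (fail-walked)
pos 50 'd': at 13  ** P4@[49:50]
pos 51 'd': at 13 (fail-walked)  ** P4@[50:51]
pos 52 'a': at 14 (fail-walked)
pos 53 'a': at 14 (fail-walked)
pos 54 'e': at 15
pos 55 'b': at 16  ** P0@[55:55]

All matches (sorted): [[2,2],[3,0],[5,0],[5,1],[5,3],[5,6],[6,0],[8,0],[8,1],[8,6],[11,2],[12,0],[14,0],[14,1],[14,3],[14,6],[18,2],[19,2],[20,2],[23,0],[24,5],[28,0],[29,5],[30,0],[30,1],[30,6],[32,0],[32,1],[32,6],[35,0],[36,5],[39,0],[39,6],[46,0],[46,6],[50,4],[51,4],[55,0]]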